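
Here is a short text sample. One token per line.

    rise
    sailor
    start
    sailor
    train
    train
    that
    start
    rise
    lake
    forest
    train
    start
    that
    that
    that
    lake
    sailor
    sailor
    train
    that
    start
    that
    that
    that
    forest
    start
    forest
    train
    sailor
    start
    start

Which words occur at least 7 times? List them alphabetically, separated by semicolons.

start; that

Unigram counts meeting the condition (at least 7 times):
  start: 7
  that: 8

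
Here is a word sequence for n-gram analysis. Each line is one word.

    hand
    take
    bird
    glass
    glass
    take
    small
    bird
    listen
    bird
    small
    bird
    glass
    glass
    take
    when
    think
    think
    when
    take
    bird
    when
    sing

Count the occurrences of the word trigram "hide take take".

Scanning the 21 overlapping trigram windows for "hide take take":
  (none found)

0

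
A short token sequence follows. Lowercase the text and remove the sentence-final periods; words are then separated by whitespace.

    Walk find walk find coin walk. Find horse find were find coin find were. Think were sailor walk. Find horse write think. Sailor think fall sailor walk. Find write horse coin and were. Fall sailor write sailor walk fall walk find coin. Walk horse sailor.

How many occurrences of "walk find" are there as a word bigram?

Scanning the 44 overlapping bigram windows for "walk find":
  position 1–2: walk find
  position 3–4: walk find
  position 6–7: walk find
  position 18–19: walk find
  position 27–28: walk find
  position 40–41: walk find

6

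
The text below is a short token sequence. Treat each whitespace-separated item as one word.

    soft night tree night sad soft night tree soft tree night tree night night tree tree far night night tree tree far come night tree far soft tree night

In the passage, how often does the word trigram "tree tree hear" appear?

Scanning the 27 overlapping trigram windows for "tree tree hear":
  (none found)

0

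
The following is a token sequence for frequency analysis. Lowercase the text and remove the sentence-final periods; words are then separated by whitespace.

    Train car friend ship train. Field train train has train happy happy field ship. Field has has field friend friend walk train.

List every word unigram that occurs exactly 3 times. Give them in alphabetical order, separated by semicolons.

Unigram counts meeting the condition (exactly 3 times):
  friend: 3
  has: 3

friend; has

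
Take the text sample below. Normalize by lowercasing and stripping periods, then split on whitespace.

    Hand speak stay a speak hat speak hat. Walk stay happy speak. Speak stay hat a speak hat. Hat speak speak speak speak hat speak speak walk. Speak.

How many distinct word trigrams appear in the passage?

22

28 tokens → 26 trigram windows in total.
Repeated trigrams (each contributes count−1 duplicates):
  a speak hat: 2
  hat speak speak: 2
  speak hat speak: 2
  speak speak speak: 2
4 duplicate windows → 26 − 4 = 22 distinct.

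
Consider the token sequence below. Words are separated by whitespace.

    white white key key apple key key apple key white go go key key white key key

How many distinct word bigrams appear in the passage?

17 tokens → 16 bigram windows in total.
Repeated bigrams (each contributes count−1 duplicates):
  key key: 4
  apple key: 2
  key apple: 2
  key white: 2
  white key: 2
7 duplicate windows → 16 − 7 = 9 distinct.

9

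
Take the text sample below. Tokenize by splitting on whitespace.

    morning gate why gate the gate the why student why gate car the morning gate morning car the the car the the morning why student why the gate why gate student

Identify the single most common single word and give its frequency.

"the", 8 times

Unigram frequencies (highest first):
  the: 8
  gate: 7
  why: 6
  morning: 4
  student: 3
  car: 3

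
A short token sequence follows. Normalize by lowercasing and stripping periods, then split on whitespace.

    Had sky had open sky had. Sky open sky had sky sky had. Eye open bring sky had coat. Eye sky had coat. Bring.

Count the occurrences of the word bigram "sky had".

6

Scanning the 23 overlapping bigram windows for "sky had":
  position 2–3: sky had
  position 5–6: sky had
  position 9–10: sky had
  position 12–13: sky had
  position 17–18: sky had
  position 21–22: sky had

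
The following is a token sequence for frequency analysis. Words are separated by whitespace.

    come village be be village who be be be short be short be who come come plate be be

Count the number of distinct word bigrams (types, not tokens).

19 tokens → 18 bigram windows in total.
Repeated bigrams (each contributes count−1 duplicates):
  be be: 4
  be short: 2
  short be: 2
5 duplicate windows → 18 − 5 = 13 distinct.

13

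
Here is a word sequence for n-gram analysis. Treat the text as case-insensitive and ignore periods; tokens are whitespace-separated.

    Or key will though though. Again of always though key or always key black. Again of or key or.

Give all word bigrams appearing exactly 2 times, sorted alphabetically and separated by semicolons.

Bigram counts meeting the condition (exactly 2 times):
  again of: 2
  key or: 2
  or key: 2

again of; key or; or key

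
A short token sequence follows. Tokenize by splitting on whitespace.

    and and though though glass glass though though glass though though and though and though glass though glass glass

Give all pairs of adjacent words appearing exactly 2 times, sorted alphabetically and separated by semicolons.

Bigram counts meeting the condition (exactly 2 times):
  glass glass: 2
  though and: 2

glass glass; though and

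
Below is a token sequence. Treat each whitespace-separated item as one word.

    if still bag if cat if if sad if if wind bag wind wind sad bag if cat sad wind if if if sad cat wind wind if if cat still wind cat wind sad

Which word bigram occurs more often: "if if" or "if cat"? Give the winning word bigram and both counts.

"if if" (5 vs 3)

"if if": 5 occurrences
"if cat": 3 occurrences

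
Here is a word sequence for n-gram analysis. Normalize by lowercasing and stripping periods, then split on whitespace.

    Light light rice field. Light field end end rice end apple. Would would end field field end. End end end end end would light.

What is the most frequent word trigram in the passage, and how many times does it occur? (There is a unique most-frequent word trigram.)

Trigram frequencies (highest first):
  end end end: 4
  field end end: 2
  light light rice: 1
  light rice field: 1
  rice field light: 1
  field light field: 1
  … (12 more, each ≤ 1)

"end end end", 4 times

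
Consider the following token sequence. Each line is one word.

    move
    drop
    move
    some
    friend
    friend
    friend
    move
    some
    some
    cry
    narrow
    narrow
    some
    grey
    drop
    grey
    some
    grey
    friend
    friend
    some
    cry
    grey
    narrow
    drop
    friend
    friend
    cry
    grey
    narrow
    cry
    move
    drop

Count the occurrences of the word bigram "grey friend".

Scanning the 33 overlapping bigram windows for "grey friend":
  position 19–20: grey friend

1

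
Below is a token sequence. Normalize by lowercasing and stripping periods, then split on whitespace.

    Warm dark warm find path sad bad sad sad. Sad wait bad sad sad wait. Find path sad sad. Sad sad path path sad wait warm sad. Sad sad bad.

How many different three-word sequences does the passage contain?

30 tokens → 28 trigram windows in total.
Repeated trigrams (each contributes count−1 duplicates):
  sad sad sad: 4
  bad sad sad: 2
  find path sad: 2
  sad sad wait: 2
6 duplicate windows → 28 − 6 = 22 distinct.

22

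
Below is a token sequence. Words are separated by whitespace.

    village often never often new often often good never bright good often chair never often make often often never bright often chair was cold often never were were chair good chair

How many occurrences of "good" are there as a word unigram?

3

Scanning the 31 tokens for "good":
  position 8: good
  position 11: good
  position 30: good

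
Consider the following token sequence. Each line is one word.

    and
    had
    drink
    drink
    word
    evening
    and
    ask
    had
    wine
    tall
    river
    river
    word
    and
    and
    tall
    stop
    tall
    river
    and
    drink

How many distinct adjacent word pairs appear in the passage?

20

22 tokens → 21 bigram windows in total.
Repeated bigrams (each contributes count−1 duplicates):
  tall river: 2
1 duplicate windows → 21 − 1 = 20 distinct.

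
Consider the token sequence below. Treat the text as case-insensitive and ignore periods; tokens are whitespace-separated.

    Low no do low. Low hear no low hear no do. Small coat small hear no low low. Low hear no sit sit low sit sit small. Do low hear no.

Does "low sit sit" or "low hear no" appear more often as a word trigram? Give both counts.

"low sit sit": 1 occurrence
"low hear no": 4 occurrences

"low hear no" (4 vs 1)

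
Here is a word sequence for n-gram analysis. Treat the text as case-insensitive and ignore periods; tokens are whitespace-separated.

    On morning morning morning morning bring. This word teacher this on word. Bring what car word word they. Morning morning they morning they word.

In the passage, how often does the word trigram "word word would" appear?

Scanning the 22 overlapping trigram windows for "word word would":
  (none found)

0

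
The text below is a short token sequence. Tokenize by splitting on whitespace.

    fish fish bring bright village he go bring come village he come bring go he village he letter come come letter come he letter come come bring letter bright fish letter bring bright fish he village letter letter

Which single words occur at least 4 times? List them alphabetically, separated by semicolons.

Unigram counts meeting the condition (at least 4 times):
  bring: 5
  come: 7
  fish: 4
  he: 6
  letter: 7
  village: 4

bring; come; fish; he; letter; village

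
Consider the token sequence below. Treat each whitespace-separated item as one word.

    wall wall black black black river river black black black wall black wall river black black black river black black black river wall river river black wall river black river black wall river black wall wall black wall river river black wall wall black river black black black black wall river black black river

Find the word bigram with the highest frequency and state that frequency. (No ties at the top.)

Bigram frequencies (highest first):
  black black: 12
  river black: 10
  black wall: 8
  black river: 6
  wall river: 6
  wall black: 4
  … (3 more, each ≤ 3)

"black black", 12 times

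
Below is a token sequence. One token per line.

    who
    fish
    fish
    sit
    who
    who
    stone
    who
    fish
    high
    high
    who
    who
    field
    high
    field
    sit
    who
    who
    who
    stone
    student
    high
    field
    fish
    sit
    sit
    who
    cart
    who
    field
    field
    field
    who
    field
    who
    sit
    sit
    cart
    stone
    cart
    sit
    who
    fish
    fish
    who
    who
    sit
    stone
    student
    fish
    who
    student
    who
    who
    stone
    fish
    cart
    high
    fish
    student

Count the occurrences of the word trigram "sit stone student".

Scanning the 59 overlapping trigram windows for "sit stone student":
  position 48–50: sit stone student

1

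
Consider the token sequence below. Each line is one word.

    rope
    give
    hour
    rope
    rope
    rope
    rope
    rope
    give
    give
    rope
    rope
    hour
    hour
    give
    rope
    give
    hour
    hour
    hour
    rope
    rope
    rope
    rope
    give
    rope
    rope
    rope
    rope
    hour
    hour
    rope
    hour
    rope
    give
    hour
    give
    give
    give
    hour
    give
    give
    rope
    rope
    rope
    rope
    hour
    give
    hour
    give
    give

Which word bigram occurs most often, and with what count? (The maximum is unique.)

"rope rope", 14 times

Bigram frequencies (highest first):
  rope rope: 14
  rope give: 5
  give hour: 5
  give give: 5
  hour give: 5
  hour rope: 4
  … (3 more, each ≤ 4)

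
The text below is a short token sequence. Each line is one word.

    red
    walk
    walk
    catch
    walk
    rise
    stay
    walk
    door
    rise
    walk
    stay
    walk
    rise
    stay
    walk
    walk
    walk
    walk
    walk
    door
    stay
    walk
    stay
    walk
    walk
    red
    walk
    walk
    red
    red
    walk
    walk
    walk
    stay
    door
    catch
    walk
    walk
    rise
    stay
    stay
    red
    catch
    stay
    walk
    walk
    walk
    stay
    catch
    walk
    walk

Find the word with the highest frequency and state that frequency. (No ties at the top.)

"walk", 26 times

Unigram frequencies (highest first):
  walk: 26
  stay: 10
  red: 5
  catch: 4
  rise: 4
  door: 3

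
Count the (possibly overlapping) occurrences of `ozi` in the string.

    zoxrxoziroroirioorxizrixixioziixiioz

2

Sliding a length-3 window over the 36 characters (34 positions):
  position 6–8: ozi
  position 28–30: ozi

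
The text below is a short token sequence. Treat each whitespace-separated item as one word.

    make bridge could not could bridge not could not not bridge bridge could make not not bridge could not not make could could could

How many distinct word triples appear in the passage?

19

24 tokens → 22 trigram windows in total.
Repeated trigrams (each contributes count−1 duplicates):
  bridge could not: 2
  could not not: 2
  not not bridge: 2
3 duplicate windows → 22 − 3 = 19 distinct.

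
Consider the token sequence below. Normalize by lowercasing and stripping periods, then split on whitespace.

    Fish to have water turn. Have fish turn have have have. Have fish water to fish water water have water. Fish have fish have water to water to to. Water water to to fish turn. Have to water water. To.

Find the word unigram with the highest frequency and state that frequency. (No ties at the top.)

"water", 11 times

Unigram frequencies (highest first):
  water: 11
  have: 10
  to: 9
  fish: 7
  turn: 3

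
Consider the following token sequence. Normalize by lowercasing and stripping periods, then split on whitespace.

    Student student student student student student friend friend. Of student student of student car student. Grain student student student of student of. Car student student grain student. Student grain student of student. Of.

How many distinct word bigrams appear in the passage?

11

33 tokens → 32 bigram windows in total.
Repeated bigrams (each contributes count−1 duplicates):
  student student: 10
  student of: 5
  of student: 4
  grain student: 3
  student grain: 3
  car student: 2
21 duplicate windows → 32 − 21 = 11 distinct.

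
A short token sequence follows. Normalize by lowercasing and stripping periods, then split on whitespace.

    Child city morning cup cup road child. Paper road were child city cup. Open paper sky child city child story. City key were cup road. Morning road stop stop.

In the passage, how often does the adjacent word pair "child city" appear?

Scanning the 28 overlapping bigram windows for "child city":
  position 1–2: child city
  position 11–12: child city
  position 17–18: child city

3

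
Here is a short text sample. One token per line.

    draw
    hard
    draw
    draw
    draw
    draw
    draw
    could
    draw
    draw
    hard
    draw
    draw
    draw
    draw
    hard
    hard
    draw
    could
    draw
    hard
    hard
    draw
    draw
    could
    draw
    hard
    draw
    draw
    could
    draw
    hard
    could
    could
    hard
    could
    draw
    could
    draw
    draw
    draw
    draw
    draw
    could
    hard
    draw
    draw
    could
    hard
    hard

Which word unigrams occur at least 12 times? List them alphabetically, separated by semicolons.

Unigram counts meeting the condition (at least 12 times):
  draw: 28
  hard: 12

draw; hard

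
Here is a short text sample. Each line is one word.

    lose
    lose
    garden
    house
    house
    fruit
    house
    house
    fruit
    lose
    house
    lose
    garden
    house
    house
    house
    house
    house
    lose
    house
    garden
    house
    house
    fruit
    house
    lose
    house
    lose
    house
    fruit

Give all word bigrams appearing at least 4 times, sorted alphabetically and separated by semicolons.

house fruit; house house; house lose; lose house

Bigram counts meeting the condition (at least 4 times):
  house fruit: 4
  house house: 7
  house lose: 4
  lose house: 4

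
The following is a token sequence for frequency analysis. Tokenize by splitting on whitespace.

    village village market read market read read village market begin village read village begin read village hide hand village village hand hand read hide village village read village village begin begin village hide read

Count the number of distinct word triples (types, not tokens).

31

34 tokens → 32 trigram windows in total.
Repeated trigrams (each contributes count−1 duplicates):
  village read village: 2
1 duplicate windows → 32 − 1 = 31 distinct.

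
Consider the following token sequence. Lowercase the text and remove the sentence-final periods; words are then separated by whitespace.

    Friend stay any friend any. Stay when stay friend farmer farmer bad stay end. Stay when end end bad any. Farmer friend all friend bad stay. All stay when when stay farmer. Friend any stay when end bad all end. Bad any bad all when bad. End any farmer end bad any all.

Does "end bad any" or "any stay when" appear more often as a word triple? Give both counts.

"end bad any": 3 occurrences
"any stay when": 2 occurrences

"end bad any" (3 vs 2)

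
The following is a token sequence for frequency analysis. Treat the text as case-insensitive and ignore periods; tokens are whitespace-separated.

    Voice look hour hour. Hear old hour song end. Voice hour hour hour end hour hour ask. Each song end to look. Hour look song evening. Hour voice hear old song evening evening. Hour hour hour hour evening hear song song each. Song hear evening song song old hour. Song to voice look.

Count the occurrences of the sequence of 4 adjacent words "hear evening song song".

1

Scanning the 50 overlapping 4-gram windows for "hear evening song song":
  position 44–47: hear evening song song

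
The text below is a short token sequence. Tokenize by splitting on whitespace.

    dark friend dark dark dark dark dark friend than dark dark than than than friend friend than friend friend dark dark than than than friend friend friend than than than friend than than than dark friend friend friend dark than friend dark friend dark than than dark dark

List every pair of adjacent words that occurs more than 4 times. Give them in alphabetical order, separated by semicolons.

Bigram counts meeting the condition (more than 4 times):
  dark dark: 7
  friend dark: 5
  friend friend: 6
  than friend: 5
  than than: 9

dark dark; friend dark; friend friend; than friend; than than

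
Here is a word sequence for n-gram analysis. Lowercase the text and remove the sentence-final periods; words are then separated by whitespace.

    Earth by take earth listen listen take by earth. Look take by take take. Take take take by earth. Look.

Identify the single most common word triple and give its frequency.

"take take take", 3 times

Trigram frequencies (highest first):
  take take take: 3
  take by earth: 2
  by earth look: 2
  earth by take: 1
  by take earth: 1
  take earth listen: 1
  … (8 more, each ≤ 1)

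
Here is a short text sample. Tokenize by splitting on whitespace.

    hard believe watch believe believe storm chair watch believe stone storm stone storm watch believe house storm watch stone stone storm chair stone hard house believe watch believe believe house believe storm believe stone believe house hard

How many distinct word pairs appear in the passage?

22

37 tokens → 36 bigram windows in total.
Repeated bigrams (each contributes count−1 duplicates):
  watch believe: 4
  believe house: 3
  stone storm: 3
  believe believe: 2
  believe stone: 2
  believe storm: 2
  believe watch: 2
  house believe: 2
  … (2 more repeated)
14 duplicate windows → 36 − 14 = 22 distinct.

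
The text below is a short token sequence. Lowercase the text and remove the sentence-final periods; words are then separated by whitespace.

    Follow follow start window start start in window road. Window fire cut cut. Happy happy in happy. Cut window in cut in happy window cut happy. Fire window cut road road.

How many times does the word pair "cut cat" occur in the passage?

Scanning the 30 overlapping bigram windows for "cut cat":
  (none found)

0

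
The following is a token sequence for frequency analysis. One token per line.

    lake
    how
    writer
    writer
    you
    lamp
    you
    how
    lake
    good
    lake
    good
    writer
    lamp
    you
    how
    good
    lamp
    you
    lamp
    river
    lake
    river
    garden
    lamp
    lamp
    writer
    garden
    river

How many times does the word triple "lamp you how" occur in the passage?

2

Scanning the 27 overlapping trigram windows for "lamp you how":
  position 6–8: lamp you how
  position 14–16: lamp you how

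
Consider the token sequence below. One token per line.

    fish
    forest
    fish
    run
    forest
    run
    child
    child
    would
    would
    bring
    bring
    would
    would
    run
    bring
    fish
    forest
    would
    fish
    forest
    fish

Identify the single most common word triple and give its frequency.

Trigram frequencies (highest first):
  fish forest fish: 2
  forest fish run: 1
  fish run forest: 1
  run forest run: 1
  forest run child: 1
  run child child: 1
  … (13 more, each ≤ 1)

"fish forest fish", 2 times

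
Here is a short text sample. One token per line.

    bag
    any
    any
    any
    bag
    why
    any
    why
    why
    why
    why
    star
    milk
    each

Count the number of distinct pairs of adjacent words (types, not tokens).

10

14 tokens → 13 bigram windows in total.
Repeated bigrams (each contributes count−1 duplicates):
  why why: 3
  any any: 2
3 duplicate windows → 13 − 3 = 10 distinct.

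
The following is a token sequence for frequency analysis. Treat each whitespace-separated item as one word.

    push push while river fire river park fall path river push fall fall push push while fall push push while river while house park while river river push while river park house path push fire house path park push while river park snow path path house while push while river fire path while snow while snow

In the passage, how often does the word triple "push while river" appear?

Scanning the 54 overlapping trigram windows for "push while river":
  position 2–4: push while river
  position 19–21: push while river
  position 28–30: push while river
  position 39–41: push while river
  position 48–50: push while river

5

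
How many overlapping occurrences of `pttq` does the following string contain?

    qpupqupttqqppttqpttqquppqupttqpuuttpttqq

5

Sliding a length-4 window over the 40 characters (37 positions):
  position 7–10: pttq
  position 13–16: pttq
  position 17–20: pttq
  position 27–30: pttq
  position 36–39: pttq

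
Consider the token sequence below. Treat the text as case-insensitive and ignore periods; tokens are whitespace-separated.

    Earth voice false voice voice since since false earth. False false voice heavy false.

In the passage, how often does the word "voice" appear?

4

Scanning the 14 tokens for "voice":
  position 2: voice
  position 4: voice
  position 5: voice
  position 12: voice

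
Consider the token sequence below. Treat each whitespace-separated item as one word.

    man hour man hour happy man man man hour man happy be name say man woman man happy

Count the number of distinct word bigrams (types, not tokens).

12

18 tokens → 17 bigram windows in total.
Repeated bigrams (each contributes count−1 duplicates):
  man hour: 3
  hour man: 2
  man happy: 2
  man man: 2
5 duplicate windows → 17 − 5 = 12 distinct.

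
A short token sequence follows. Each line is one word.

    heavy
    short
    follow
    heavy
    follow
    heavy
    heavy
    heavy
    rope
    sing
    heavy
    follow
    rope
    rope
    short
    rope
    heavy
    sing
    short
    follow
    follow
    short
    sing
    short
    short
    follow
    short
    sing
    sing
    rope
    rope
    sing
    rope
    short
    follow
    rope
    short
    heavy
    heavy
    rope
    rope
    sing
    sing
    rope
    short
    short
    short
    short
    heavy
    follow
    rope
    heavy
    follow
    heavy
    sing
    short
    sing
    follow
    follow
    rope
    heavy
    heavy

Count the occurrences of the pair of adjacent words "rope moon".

0

Scanning the 61 overlapping bigram windows for "rope moon":
  (none found)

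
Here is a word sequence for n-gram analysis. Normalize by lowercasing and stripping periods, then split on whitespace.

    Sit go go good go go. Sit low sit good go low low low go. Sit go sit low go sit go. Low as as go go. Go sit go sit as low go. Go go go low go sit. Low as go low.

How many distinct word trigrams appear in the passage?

44 tokens → 42 trigram windows in total.
Repeated trigrams (each contributes count−1 duplicates):
  go go go: 3
  go sit go: 3
  go sit low: 3
  low go sit: 3
  go go sit: 2
  sit go sit: 2
10 duplicate windows → 42 − 10 = 32 distinct.

32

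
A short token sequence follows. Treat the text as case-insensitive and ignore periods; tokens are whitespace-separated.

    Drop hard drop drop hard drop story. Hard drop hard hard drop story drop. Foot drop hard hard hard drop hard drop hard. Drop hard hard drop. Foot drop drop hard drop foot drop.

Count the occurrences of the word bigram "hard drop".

Scanning the 33 overlapping bigram windows for "hard drop":
  position 2–3: hard drop
  position 5–6: hard drop
  position 8–9: hard drop
  position 11–12: hard drop
  position 19–20: hard drop
  position 21–22: hard drop
  position 23–24: hard drop
  position 26–27: hard drop
  position 31–32: hard drop

9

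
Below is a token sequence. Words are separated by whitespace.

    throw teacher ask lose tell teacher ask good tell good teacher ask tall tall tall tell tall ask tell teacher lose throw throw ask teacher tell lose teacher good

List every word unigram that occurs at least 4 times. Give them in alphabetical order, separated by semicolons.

ask; tall; teacher; tell

Unigram counts meeting the condition (at least 4 times):
  ask: 5
  tall: 4
  teacher: 6
  tell: 5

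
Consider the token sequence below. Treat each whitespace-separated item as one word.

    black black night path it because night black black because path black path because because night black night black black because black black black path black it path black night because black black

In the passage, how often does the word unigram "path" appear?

5

Scanning the 33 tokens for "path":
  position 4: path
  position 11: path
  position 13: path
  position 25: path
  position 28: path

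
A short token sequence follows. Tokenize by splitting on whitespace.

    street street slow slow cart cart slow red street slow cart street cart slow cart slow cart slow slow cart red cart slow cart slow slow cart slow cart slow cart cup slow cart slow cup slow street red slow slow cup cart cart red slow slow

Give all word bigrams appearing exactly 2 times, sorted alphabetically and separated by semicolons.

Bigram counts meeting the condition (exactly 2 times):
  cart cart: 2
  cart red: 2
  cup slow: 2
  red slow: 2
  slow cup: 2
  street slow: 2

cart cart; cart red; cup slow; red slow; slow cup; street slow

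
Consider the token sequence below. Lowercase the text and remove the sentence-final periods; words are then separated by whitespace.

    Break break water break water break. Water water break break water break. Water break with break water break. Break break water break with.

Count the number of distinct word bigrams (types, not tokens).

23 tokens → 22 bigram windows in total.
Repeated bigrams (each contributes count−1 duplicates):
  break water: 7
  water break: 7
  break break: 4
  break with: 2
16 duplicate windows → 22 − 16 = 6 distinct.

6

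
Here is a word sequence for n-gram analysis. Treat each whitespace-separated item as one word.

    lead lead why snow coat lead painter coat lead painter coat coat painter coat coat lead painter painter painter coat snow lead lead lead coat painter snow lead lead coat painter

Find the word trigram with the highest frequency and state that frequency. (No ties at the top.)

"coat lead painter", 3 times

Trigram frequencies (highest first):
  coat lead painter: 3
  lead painter coat: 2
  painter coat coat: 2
  snow lead lead: 2
  lead lead coat: 2
  lead coat painter: 2
  … (16 more, each ≤ 1)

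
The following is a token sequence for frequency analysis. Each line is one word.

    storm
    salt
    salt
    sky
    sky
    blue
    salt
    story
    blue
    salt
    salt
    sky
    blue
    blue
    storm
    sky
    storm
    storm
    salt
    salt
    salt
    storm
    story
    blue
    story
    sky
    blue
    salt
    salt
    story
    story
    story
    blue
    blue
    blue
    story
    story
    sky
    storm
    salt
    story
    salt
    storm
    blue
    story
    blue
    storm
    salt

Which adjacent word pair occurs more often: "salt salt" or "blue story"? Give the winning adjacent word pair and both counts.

"salt salt" (5 vs 3)

"salt salt": 5 occurrences
"blue story": 3 occurrences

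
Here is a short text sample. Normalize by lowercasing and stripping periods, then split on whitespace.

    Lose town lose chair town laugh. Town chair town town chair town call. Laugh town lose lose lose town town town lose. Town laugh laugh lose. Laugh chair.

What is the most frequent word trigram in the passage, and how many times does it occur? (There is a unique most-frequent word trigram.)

"town chair town", 2 times

Trigram frequencies (highest first):
  town chair town: 2
  lose town lose: 1
  town lose chair: 1
  lose chair town: 1
  chair town laugh: 1
  town laugh town: 1
  … (19 more, each ≤ 1)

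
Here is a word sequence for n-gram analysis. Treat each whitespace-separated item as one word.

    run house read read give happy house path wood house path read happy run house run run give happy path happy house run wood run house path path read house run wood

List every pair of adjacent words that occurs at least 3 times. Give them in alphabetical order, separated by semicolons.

house path; house run; run house

Bigram counts meeting the condition (at least 3 times):
  house path: 3
  house run: 3
  run house: 3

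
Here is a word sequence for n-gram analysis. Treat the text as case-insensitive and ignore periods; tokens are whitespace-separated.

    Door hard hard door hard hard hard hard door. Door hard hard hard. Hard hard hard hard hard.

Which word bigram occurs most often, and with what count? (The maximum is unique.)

Bigram frequencies (highest first):
  hard hard: 11
  door hard: 3
  hard door: 2
  door door: 1

"hard hard", 11 times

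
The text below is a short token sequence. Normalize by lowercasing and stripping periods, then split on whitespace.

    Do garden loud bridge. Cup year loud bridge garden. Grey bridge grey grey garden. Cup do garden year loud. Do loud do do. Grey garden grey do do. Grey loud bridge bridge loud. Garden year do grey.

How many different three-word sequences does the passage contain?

37 tokens → 35 trigram windows in total.
Repeated trigrams (each contributes count−1 duplicates):
  do do grey: 2
1 duplicate windows → 35 − 1 = 34 distinct.

34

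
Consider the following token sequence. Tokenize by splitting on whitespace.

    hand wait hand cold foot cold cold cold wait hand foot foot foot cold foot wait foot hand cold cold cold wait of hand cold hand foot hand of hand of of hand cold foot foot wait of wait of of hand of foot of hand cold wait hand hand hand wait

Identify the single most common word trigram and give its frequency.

Trigram frequencies (highest first):
  of hand cold: 3
  hand cold foot: 2
  cold cold cold: 2
  cold cold wait: 2
  cold wait hand: 2
  of hand of: 2
  … (36 more, each ≤ 2)

"of hand cold", 3 times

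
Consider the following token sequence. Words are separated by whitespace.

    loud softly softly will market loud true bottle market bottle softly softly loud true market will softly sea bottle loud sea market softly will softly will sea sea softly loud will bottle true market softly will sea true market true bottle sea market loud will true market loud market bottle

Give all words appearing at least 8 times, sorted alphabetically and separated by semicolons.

market; softly

Unigram counts meeting the condition (at least 8 times):
  market: 9
  softly: 9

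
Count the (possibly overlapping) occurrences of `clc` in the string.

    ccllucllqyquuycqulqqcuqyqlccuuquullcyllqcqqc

Sliding a length-3 window over the 44 characters (42 positions):
  (no match at any position)

0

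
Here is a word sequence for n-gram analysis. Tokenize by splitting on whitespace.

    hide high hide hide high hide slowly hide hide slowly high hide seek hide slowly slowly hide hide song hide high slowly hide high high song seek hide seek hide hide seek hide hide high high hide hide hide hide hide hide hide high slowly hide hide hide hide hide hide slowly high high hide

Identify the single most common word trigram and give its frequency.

Trigram frequencies (highest first):
  hide hide hide: 9
  hide hide high: 3
  slowly hide hide: 3
  hide seek hide: 3
  hide high hide: 2
  high hide hide: 2
  … (24 more, each ≤ 2)

"hide hide hide", 9 times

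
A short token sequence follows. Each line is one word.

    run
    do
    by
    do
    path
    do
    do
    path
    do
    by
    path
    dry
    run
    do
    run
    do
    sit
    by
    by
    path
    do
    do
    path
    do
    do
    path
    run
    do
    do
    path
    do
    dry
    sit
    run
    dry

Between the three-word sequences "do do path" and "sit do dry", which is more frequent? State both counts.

"do do path": 4 occurrences
"sit do dry": 0 occurrences

"do do path" (4 vs 0)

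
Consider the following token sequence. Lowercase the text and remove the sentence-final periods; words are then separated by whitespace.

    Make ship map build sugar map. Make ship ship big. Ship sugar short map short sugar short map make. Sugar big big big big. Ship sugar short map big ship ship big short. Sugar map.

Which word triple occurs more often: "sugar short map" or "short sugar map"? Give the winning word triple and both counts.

"sugar short map": 3 occurrences
"short sugar map": 1 occurrence

"sugar short map" (3 vs 1)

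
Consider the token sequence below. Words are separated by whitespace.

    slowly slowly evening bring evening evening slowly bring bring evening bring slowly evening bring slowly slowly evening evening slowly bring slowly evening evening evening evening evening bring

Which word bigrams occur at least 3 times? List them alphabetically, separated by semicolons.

Bigram counts meeting the condition (at least 3 times):
  bring slowly: 3
  evening bring: 4
  evening evening: 6
  slowly evening: 4

bring slowly; evening bring; evening evening; slowly evening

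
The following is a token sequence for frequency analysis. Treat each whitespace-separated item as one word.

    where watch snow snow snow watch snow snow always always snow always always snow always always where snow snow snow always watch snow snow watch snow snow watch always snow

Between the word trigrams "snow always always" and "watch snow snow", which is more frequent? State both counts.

"snow always always": 3 occurrences
"watch snow snow": 4 occurrences

"watch snow snow" (4 vs 3)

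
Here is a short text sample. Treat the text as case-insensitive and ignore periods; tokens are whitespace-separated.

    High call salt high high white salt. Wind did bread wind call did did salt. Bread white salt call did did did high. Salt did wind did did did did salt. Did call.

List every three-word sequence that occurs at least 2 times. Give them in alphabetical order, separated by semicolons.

Trigram counts meeting the condition (at least 2 times):
  call did did: 2
  did did did: 3
  did did salt: 2

call did did; did did did; did did salt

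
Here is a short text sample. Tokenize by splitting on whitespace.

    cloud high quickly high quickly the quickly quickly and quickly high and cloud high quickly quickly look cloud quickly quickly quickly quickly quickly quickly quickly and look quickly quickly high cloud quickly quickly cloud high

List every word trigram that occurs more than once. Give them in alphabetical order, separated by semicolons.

cloud high quickly; cloud quickly quickly; quickly quickly and; quickly quickly quickly

Trigram counts meeting the condition (more than once):
  cloud high quickly: 2
  cloud quickly quickly: 2
  quickly quickly and: 2
  quickly quickly quickly: 5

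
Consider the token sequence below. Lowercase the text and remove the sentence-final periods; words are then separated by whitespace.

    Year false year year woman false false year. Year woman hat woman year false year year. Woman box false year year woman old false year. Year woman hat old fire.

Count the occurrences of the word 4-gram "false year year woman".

Scanning the 27 overlapping 4-gram windows for "false year year woman":
  position 2–5: false year year woman
  position 7–10: false year year woman
  position 14–17: false year year woman
  position 19–22: false year year woman
  position 24–27: false year year woman

5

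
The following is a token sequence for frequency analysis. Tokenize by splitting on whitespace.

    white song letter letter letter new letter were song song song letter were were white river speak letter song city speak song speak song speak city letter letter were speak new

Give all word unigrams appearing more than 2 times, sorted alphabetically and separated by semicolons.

letter; song; speak; were

Unigram counts meeting the condition (more than 2 times):
  letter: 8
  song: 7
  speak: 5
  were: 4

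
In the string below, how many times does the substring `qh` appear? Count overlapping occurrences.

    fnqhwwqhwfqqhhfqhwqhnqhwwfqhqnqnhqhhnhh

8

Sliding a length-2 window over the 39 characters (38 positions):
  position 3–4: qh
  position 7–8: qh
  position 12–13: qh
  position 16–17: qh
  position 19–20: qh
  position 22–23: qh
  position 27–28: qh
  position 34–35: qh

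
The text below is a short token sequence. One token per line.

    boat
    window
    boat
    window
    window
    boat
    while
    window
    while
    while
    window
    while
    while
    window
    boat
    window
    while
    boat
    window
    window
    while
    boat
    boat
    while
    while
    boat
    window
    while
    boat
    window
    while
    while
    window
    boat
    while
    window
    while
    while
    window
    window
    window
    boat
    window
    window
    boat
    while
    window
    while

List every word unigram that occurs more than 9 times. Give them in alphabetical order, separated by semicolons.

Unigram counts meeting the condition (more than 9 times):
  boat: 12
  while: 17
  window: 19

boat; while; window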